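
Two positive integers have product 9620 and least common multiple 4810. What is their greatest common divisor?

2

From gcd × lcm = ab: gcd = 9620 / 4810 = 2.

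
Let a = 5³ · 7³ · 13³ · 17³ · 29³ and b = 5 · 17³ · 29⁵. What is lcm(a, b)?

max exponent per prime: 5³ · 7³ · 13³ · 17³ · 29⁵ = 9492288812613390875

9492288812613390875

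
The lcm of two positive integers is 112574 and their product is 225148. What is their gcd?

2

From gcd × lcm = pq: gcd = 225148 / 112574 = 2.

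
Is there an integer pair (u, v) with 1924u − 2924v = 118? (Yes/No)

No

By Bézout, 1924u − 2924v = 118 has integer solutions iff gcd(1924, 2924) | 118.
Euclid: 2924 = 1·1924 + 1000; 1924 = 1·1000 + 924; 1000 = 1·924 + 76; 924 = 12·76 + 12; 76 = 6·12 + 4; 12 = 3·4 + 0. gcd = 4; 118 mod 4 = 2. No.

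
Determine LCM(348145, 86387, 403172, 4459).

65652324878140

lcm(348145, 86387) = 348145·86387/gcd = 30075202115/49 = 613779635
lcm(613779635, 403172) = 613779635·403172/gcd = 247458763002220/49 = 5050178836780
lcm(5050178836780, 4459) = 5050178836780·4459/gcd = 22518747433202020/343 = 65652324878140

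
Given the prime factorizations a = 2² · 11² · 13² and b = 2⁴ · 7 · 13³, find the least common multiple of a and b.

29773744

max exponent per prime: 2⁴ · 7 · 11² · 13³ = 29773744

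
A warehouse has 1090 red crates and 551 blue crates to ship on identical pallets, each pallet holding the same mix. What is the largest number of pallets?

Euclid: 1090 = 1·551 + 539; 551 = 1·539 + 12; 539 = 44·12 + 11; 12 = 1·11 + 1; 11 = 11·1 + 0. Last nonzero remainder: 1.

1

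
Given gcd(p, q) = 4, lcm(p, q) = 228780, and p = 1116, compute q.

Using pq = gcd(p,q)·lcm(p,q) = 4·228780 = 915120, we get q = 915120/1116 = 820.

820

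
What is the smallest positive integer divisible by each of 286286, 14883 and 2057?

598624026

286286 = 2 · 7 · 11² · 13²; 14883 = 3 · 11² · 41; 2057 = 11² · 17
lcm takes max exponent of each prime: 2 · 3 · 7 · 11² · 13² · 17 · 41 = 598624026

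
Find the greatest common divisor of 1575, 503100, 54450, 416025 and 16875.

gcd(1575, 503100): 503100 = 319·1575 + 675; 1575 = 2·675 + 225; 675 = 3·225 + 0 → 225
gcd(225, 54450): 54450 = 242·225 + 0 → 225
gcd(225, 416025): 416025 = 1849·225 + 0 → 225
gcd(225, 16875): 16875 = 75·225 + 0 → 225

225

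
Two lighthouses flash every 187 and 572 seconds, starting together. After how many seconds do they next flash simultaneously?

gcd first: 572 = 3·187 + 11; 187 = 17·11 + 0 → gcd = 11
lcm = 187·572/gcd = 106964/11 = 9724

9724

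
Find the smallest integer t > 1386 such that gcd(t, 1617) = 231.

1848

gcd(t, 1617) = 231 forces 231 | t; write t = 231s. Then gcd(231s, 231·7) = 231·gcd(s, 7), so need gcd(s, 7) = 1.
231s > 1386 gives s ≥ 7. The least s ≥ 7 coprime to 7 is 8, so t = 231·8 = 1848.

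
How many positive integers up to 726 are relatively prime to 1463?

Prime factors of 1463: 7, 11, 19. Count integers ≤ 726 divisible by none of them.
By inclusion–exclusion: 726 − ⌊726/7⌋ − ⌊726/11⌋ − ⌊726/19⌋ + ⌊726/77⌋ + ⌊726/133⌋ + ⌊726/209⌋ − ⌊726/1463⌋ = 536.

536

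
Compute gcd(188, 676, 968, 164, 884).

gcd(188, 676): 676 = 3·188 + 112; 188 = 1·112 + 76; 112 = 1·76 + 36; 76 = 2·36 + 4; 36 = 9·4 + 0 → 4
gcd(4, 968): 968 = 242·4 + 0 → 4
gcd(4, 164): 164 = 41·4 + 0 → 4
gcd(4, 884): 884 = 221·4 + 0 → 4

4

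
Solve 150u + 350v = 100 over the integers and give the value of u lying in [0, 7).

3

Euclid: 350 = 2·150 + 50; 150 = 3·50 + 0 → gcd = 50; 100 = 50·2.
Back-substitution yields 150·(-2) + 350·(1) = 50, so one solution is u = -2·2 = -4, v = 1·2 = 2.
Solutions in u differ by 350/50 = 7; the one in [0, 7) is -4 mod 7 = 3.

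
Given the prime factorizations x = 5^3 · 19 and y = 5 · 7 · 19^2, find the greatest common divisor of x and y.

min exponent per shared prime: 5 · 19 = 95

95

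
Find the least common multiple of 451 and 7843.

321563

451 = 11 · 41; 7843 = 11 · 23 · 31
max exponents: 11 · 23 · 31 · 41 = 321563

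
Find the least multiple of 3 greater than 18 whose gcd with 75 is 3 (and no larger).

21

gcd(t, 75) = 3 forces 3 | t; write t = 3s. Then gcd(3s, 3·25) = 3·gcd(s, 25), so need gcd(s, 25) = 1.
3s > 18 gives s ≥ 7. The least s ≥ 7 coprime to 25 is 7, so t = 3·7 = 21.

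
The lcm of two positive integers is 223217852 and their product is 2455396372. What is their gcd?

From gcd × lcm = uv: gcd = 2455396372 / 223217852 = 11.

11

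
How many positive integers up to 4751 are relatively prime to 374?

374 = 2·11·17. Inclusion–exclusion on these primes:
4751 − ⌊4751/2⌋ − ⌊4751/11⌋ − ⌊4751/17⌋ + ⌊4751/22⌋ + ⌊4751/34⌋ + ⌊4751/187⌋ − ⌊4751/374⌋ = 2033

2033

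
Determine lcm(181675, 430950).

18530850

181675 = 5² · 13² · 43; 430950 = 2 · 3 · 5² · 13² · 17
max exponents: 2 · 3 · 5² · 13² · 17 · 43 = 18530850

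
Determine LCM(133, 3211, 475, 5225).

6181175

lcm(133, 3211) = 133·3211/gcd = 427063/19 = 22477
lcm(22477, 475) = 22477·475/gcd = 10676575/19 = 561925
lcm(561925, 5225) = 561925·5225/gcd = 2936058125/475 = 6181175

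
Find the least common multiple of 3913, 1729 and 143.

817817

3913 = 7 · 13 · 43; 1729 = 7 · 13 · 19; 143 = 11 · 13
lcm takes max exponent of each prime: 7 · 11 · 13 · 19 · 43 = 817817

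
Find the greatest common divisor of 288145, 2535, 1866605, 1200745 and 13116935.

gcd(288145, 2535): 288145 = 113·2535 + 1690; 2535 = 1·1690 + 845; 1690 = 2·845 + 0 → 845
gcd(845, 1866605): 1866605 = 2209·845 + 0 → 845
gcd(845, 1200745): 1200745 = 1421·845 + 0 → 845
gcd(845, 13116935): 13116935 = 15523·845 + 0 → 845

845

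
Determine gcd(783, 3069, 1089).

9

783 = 3³ · 29; 3069 = 3² · 11 · 31; 1089 = 3² · 11²
gcd takes min exponent of each prime: 3² = 9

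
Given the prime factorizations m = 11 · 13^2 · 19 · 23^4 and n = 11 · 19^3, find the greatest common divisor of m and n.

209

min exponent per shared prime: 11 · 19 = 209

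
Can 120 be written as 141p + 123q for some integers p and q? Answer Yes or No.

gcd(141, 123): 141 = 1·123 + 18; 123 = 6·18 + 15; 18 = 1·15 + 3; 15 = 5·3 + 0 → 3
3 divides 120, so a solution exists.

Yes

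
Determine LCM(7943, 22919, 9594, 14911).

289116446814

7943 = 13² · 47; 22919 = 13 · 41 · 43; 9594 = 2 · 3² · 13 · 41; 14911 = 13 · 31 · 37
lcm takes max exponent of each prime: 2 · 3² · 13² · 31 · 37 · 41 · 43 · 47 = 289116446814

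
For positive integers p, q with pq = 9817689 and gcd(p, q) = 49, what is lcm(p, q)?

200361

gcd·lcm = product, so lcm = 9817689/49 = 200361.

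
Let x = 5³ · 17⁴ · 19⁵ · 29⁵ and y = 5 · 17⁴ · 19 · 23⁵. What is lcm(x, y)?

max exponent per prime: 5³ · 17⁴ · 19⁵ · 23⁵ · 29⁵ = 3412737407649076734882744125

3412737407649076734882744125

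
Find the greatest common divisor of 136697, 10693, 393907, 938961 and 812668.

136697 = 11 · 17² · 43; 10693 = 17² · 37; 393907 = 17² · 29 · 47; 938961 = 3² · 17² · 19²; 812668 = 2² · 17² · 19 · 37
gcd takes min exponent of each prime: 17² = 289

289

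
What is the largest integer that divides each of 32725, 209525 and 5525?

425

32725 = 5² · 7 · 11 · 17; 209525 = 5² · 17² · 29; 5525 = 5² · 13 · 17
gcd takes min exponent of each prime: 5² · 17 = 425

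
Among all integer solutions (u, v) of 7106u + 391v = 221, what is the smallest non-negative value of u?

Reduce mod 391: 7106u ≡ 221 (mod 391). With g = gcd(7106, 391) = 17 dividing 221, divide through: 418u ≡ 13 (mod 23).
Since gcd(418, 23) = 1, u ≡ 13·(418)⁻¹ ≡ 9 (mod 23). Smallest non-negative: 9.

9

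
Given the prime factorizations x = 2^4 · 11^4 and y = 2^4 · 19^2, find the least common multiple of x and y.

max exponent per prime: 2^4 · 11^4 · 19^2 = 84566416

84566416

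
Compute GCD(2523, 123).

2523 = 3 · 29²
123 = 3 · 41
Common: 3 = 3

3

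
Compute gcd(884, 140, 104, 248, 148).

gcd(884, 140): 884 = 6·140 + 44; 140 = 3·44 + 8; 44 = 5·8 + 4; 8 = 2·4 + 0 → 4
gcd(4, 104): 104 = 26·4 + 0 → 4
gcd(4, 248): 248 = 62·4 + 0 → 4
gcd(4, 148): 148 = 37·4 + 0 → 4

4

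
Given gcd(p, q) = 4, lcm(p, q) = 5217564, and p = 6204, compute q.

Using pq = gcd(p,q)·lcm(p,q) = 4·5217564 = 20870256, we get q = 20870256/6204 = 3364.

3364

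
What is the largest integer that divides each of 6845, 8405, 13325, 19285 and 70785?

5

gcd(6845, 8405): 8405 = 1·6845 + 1560; 6845 = 4·1560 + 605; 1560 = 2·605 + 350; 605 = 1·350 + 255; 350 = 1·255 + 95; 255 = 2·95 + 65; 95 = 1·65 + 30; 65 = 2·30 + 5; 30 = 6·5 + 0 → 5
gcd(5, 13325): 13325 = 2665·5 + 0 → 5
gcd(5, 19285): 19285 = 3857·5 + 0 → 5
gcd(5, 70785): 70785 = 14157·5 + 0 → 5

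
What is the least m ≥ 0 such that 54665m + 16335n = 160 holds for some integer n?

254

Reduce mod 16335: 54665m ≡ 160 (mod 16335). With g = gcd(54665, 16335) = 5 dividing 160, divide through: 10933m ≡ 32 (mod 3267).
Since gcd(10933, 3267) = 1, m ≡ 32·(10933)⁻¹ ≡ 254 (mod 3267). Smallest non-negative: 254.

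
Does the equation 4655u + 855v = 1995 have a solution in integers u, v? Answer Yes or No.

gcd(4655, 855): 4655 = 5·855 + 380; 855 = 2·380 + 95; 380 = 4·95 + 0 → 95
95 divides 1995, so a solution exists.

Yes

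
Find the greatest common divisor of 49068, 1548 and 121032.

gcd(49068, 1548): 49068 = 31·1548 + 1080; 1548 = 1·1080 + 468; 1080 = 2·468 + 144; 468 = 3·144 + 36; 144 = 4·36 + 0 → 36
gcd(36, 121032): 121032 = 3362·36 + 0 → 36

36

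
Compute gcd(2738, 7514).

2

2738 = 2 · 37²
7514 = 2 · 13 · 17²
Common: 2 = 2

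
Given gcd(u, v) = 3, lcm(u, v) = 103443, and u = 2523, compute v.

Using uv = gcd(u,v)·lcm(u,v) = 3·103443 = 310329, we get v = 310329/2523 = 123.

123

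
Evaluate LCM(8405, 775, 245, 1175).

8405 = 5 · 41²; 775 = 5² · 31; 245 = 5 · 7²; 1175 = 5² · 47
lcm takes max exponent of each prime: 5² · 7² · 31 · 41² · 47 = 3000290825

3000290825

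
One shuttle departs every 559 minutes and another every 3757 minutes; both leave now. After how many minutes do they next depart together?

gcd first: 3757 = 6·559 + 403; 559 = 1·403 + 156; 403 = 2·156 + 91; 156 = 1·91 + 65; 91 = 1·65 + 26; 65 = 2·26 + 13; 26 = 2·13 + 0 → gcd = 13
lcm = 559·3757/gcd = 2100163/13 = 161551

161551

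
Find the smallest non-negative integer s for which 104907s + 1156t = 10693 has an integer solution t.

Reduce mod 1156: 104907s ≡ 10693 (mod 1156). With g = gcd(104907, 1156) = 289 dividing 10693, divide through: 363s ≡ 37 (mod 4).
Since gcd(363, 4) = 1, s ≡ 37·(363)⁻¹ ≡ 3 (mod 4). Smallest non-negative: 3.

3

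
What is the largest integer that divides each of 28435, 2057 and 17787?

121

28435 = 5 · 11² · 47; 2057 = 11² · 17; 17787 = 3 · 7² · 11²
gcd takes min exponent of each prime: 11² = 121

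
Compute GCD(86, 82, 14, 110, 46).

2

86 = 2 · 43; 82 = 2 · 41; 14 = 2 · 7; 110 = 2 · 5 · 11; 46 = 2 · 23
gcd takes min exponent of each prime: 2 = 2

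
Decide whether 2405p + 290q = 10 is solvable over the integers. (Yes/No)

Yes

gcd(2405, 290): 2405 = 8·290 + 85; 290 = 3·85 + 35; 85 = 2·35 + 15; 35 = 2·15 + 5; 15 = 3·5 + 0 → 5
5 divides 10, so a solution exists.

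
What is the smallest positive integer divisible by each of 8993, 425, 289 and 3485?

156703025

lcm(8993, 425) = 8993·425/gcd = 3822025/17 = 224825
lcm(224825, 289) = 224825·289/gcd = 64974425/17 = 3822025
lcm(3822025, 3485) = 3822025·3485/gcd = 13319757125/85 = 156703025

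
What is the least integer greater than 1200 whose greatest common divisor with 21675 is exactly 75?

gcd(a, 21675) = 75 forces 75 | a; write a = 75s. Then gcd(75s, 75·289) = 75·gcd(s, 289), so need gcd(s, 289) = 1.
75s > 1200 gives s ≥ 17. The least s ≥ 17 coprime to 289 is 18, so a = 75·18 = 1350.

1350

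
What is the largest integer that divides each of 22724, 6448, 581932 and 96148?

22724 = 2² · 13 · 19 · 23; 6448 = 2⁴ · 13 · 31; 581932 = 2² · 13 · 19² · 31; 96148 = 2² · 13 · 43²
gcd takes min exponent of each prime: 2² · 13 = 52

52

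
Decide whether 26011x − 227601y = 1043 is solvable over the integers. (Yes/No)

No

By Bézout, 26011x − 227601y = 1043 has integer solutions iff gcd(26011, 227601) | 1043.
Euclid: 227601 = 8·26011 + 19513; 26011 = 1·19513 + 6498; 19513 = 3·6498 + 19; 6498 = 342·19 + 0. gcd = 19; 1043 mod 19 = 17. No.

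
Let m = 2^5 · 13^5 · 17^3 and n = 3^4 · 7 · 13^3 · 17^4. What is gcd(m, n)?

min exponent per shared prime: 13^3 · 17^3 = 10793861

10793861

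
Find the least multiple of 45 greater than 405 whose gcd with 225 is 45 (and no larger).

495

225 = 45·5. Any x with gcd(x, 225) = 45 is a multiple of 45, say 45s, with s coprime to 5.
Need s > 405/45, so s ≥ 10. First s ≥ 10 with gcd(s, 5) = 1 is s = 11. Thus x = 45·11 = 495.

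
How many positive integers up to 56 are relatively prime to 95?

43

95 = 5·19. Inclusion–exclusion on these primes:
56 − ⌊56/5⌋ − ⌊56/19⌋ + ⌊56/95⌋ = 43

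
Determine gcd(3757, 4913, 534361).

gcd(3757, 4913): 4913 = 1·3757 + 1156; 3757 = 3·1156 + 289; 1156 = 4·289 + 0 → 289
gcd(289, 534361): 534361 = 1849·289 + 0 → 289

289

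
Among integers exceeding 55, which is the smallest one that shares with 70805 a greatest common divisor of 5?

60

70805 = 5·14161. Any x with gcd(x, 70805) = 5 is a multiple of 5, say 5s, with s coprime to 14161.
Need s > 55/5, so s ≥ 12. First s ≥ 12 with gcd(s, 14161) = 1 is s = 12. Thus x = 5·12 = 60.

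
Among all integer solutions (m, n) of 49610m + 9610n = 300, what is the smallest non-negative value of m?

185

Reduce mod 9610: 49610m ≡ 300 (mod 9610). With g = gcd(49610, 9610) = 10 dividing 300, divide through: 4961m ≡ 30 (mod 961).
Since gcd(4961, 961) = 1, m ≡ 30·(4961)⁻¹ ≡ 185 (mod 961). Smallest non-negative: 185.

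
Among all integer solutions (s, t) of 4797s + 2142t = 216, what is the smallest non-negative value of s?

Reduce mod 2142: 4797s ≡ 216 (mod 2142). With g = gcd(4797, 2142) = 9 dividing 216, divide through: 533s ≡ 24 (mod 238).
Since gcd(533, 238) = 1, s ≡ 24·(533)⁻¹ ≡ 38 (mod 238). Smallest non-negative: 38.

38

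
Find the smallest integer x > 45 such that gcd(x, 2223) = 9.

gcd(x, 2223) = 9 forces 9 | x; write x = 9s. Then gcd(9s, 9·247) = 9·gcd(s, 247), so need gcd(s, 247) = 1.
9s > 45 gives s ≥ 6. The least s ≥ 6 coprime to 247 is 6, so x = 9·6 = 54.

54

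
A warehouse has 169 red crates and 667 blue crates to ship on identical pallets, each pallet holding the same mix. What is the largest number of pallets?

Euclid: 667 = 3·169 + 160; 169 = 1·160 + 9; 160 = 17·9 + 7; 9 = 1·7 + 2; 7 = 3·2 + 1; 2 = 2·1 + 0. Last nonzero remainder: 1.

1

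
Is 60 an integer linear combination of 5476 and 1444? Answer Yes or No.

Yes

By Bézout, 5476u + 1444v = 60 has integer solutions iff gcd(5476, 1444) | 60.
Euclid: 5476 = 3·1444 + 1144; 1444 = 1·1144 + 300; 1144 = 3·300 + 244; 300 = 1·244 + 56; 244 = 4·56 + 20; 56 = 2·20 + 16; 20 = 1·16 + 4; 16 = 4·4 + 0. gcd = 4; 60 mod 4 = 0. Yes.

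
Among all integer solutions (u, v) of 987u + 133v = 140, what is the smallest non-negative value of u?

Euclid: 987 = 7·133 + 56; 133 = 2·56 + 21; 56 = 2·21 + 14; 21 = 1·14 + 7; 14 = 2·7 + 0 → gcd = 7; 140 = 7·20.
Back-substitution yields 987·(-7) + 133·(52) = 7, so one solution is u = -7·20 = -140, v = 52·20 = 1040.
Solutions in u differ by 133/7 = 19; the one in [0, 19) is -140 mod 19 = 12.

12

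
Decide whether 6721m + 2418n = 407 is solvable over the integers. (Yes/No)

No

By Bézout, 6721m + 2418n = 407 has integer solutions iff gcd(6721, 2418) | 407.
Euclid: 6721 = 2·2418 + 1885; 2418 = 1·1885 + 533; 1885 = 3·533 + 286; 533 = 1·286 + 247; 286 = 1·247 + 39; 247 = 6·39 + 13; 39 = 3·13 + 0. gcd = 13; 407 mod 13 = 4. No.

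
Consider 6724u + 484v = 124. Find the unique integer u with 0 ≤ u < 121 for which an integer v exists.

100

gcd(6724, 484) = 4 (Euclid: 6724 = 13·484 + 432; 484 = 1·432 + 52; 432 = 8·52 + 16; 52 = 3·16 + 4; 16 = 4·4 + 0), and 4 | 124.
Extended Euclid: 6724·(-28) + 484·(389) = 4. Scale by 31: u₀ = -868.
General solution u = u₀ + 121t; reducing mod 121 gives u = 100 (and v = -1389).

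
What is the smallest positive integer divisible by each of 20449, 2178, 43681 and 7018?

3853450458

20449 = 11² · 13²; 2178 = 2 · 3² · 11²; 43681 = 11² · 19²; 7018 = 2 · 11² · 29
lcm takes max exponent of each prime: 2 · 3² · 11² · 13² · 19² · 29 = 3853450458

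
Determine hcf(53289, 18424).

1

Euclid: 53289 = 2·18424 + 16441; 18424 = 1·16441 + 1983; 16441 = 8·1983 + 577; 1983 = 3·577 + 252; 577 = 2·252 + 73; 252 = 3·73 + 33; 73 = 2·33 + 7; 33 = 4·7 + 5; 7 = 1·5 + 2; 5 = 2·2 + 1; 2 = 2·1 + 0. Last nonzero remainder: 1.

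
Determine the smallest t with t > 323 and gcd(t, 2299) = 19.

342

gcd(t, 2299) = 19 forces 19 | t; write t = 19s. Then gcd(19s, 19·121) = 19·gcd(s, 121), so need gcd(s, 121) = 1.
19s > 323 gives s ≥ 18. The least s ≥ 18 coprime to 121 is 18, so t = 19·18 = 342.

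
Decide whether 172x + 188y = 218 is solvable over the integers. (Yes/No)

gcd(172, 188): 188 = 1·172 + 16; 172 = 10·16 + 12; 16 = 1·12 + 4; 12 = 3·4 + 0 → 4
4 does not divide 218, so a solution does not exist.

No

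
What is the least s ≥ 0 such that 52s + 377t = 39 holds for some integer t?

8

Euclid: 377 = 7·52 + 13; 52 = 4·13 + 0 → gcd = 13; 39 = 13·3.
Back-substitution yields 52·(-7) + 377·(1) = 13, so one solution is s = -7·3 = -21, t = 1·3 = 3.
Solutions in s differ by 377/13 = 29; the one in [0, 29) is -21 mod 29 = 8.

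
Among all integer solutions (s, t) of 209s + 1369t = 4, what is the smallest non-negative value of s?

Reduce mod 1369: 209s ≡ 4 (mod 1369). With g = gcd(209, 1369) = 1 dividing 4, divide through: 209s ≡ 4 (mod 1369).
Since gcd(209, 1369) = 1, s ≡ 4·(209)⁻¹ ≡ 845 (mod 1369). Smallest non-negative: 845.

845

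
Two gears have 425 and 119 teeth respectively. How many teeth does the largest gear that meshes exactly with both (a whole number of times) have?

425 = 5² · 17
119 = 7 · 17
Common: 17 = 17

17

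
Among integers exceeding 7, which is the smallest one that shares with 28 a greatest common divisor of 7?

21

28 = 7·4. Any x with gcd(x, 28) = 7 is a multiple of 7, say 7s, with s coprime to 4.
Need s > 7/7, so s ≥ 2. First s ≥ 2 with gcd(s, 4) = 1 is s = 3. Thus x = 7·3 = 21.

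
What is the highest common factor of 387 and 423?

387 = 3² · 43
423 = 3² · 47
Common: 3² = 9

9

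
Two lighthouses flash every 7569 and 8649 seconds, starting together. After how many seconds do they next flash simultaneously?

7273809

7569 = 3² · 29²; 8649 = 3² · 31²
max exponents: 3² · 29² · 31² = 7273809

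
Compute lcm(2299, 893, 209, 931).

2299 = 11² · 19; 893 = 19 · 47; 209 = 11 · 19; 931 = 7² · 19
lcm takes max exponent of each prime: 7² · 11² · 19 · 47 = 5294597

5294597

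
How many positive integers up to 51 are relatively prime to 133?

Prime factors of 133: 7, 19. Count integers ≤ 51 divisible by none of them.
By inclusion–exclusion: 51 − ⌊51/7⌋ − ⌊51/19⌋ + ⌊51/133⌋ = 42.

42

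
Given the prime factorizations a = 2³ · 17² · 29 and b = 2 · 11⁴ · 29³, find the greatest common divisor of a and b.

58

min exponent per shared prime: 2 · 29 = 58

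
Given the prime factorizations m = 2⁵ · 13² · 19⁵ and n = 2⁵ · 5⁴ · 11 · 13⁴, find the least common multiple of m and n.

max exponent per prime: 2⁵ · 5⁴ · 11 · 13⁴ · 19⁵ = 15558369978580000

15558369978580000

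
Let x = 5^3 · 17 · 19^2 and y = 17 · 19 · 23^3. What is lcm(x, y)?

max exponent per prime: 5^3 · 17 · 19^2 · 23^3 = 9333609875

9333609875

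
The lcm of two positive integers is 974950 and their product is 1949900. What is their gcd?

2

gcd·lcm = product, so gcd = 1949900/974950 = 2.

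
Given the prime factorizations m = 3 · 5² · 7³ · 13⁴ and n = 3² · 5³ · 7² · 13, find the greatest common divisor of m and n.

min exponent per shared prime: 3 · 5² · 7² · 13 = 47775

47775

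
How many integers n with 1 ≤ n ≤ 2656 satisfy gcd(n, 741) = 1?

1549

Prime factors of 741: 3, 13, 19. Count integers ≤ 2656 divisible by none of them.
By inclusion–exclusion: 2656 − ⌊2656/3⌋ − ⌊2656/13⌋ − ⌊2656/19⌋ + ⌊2656/39⌋ + ⌊2656/57⌋ + ⌊2656/247⌋ − ⌊2656/741⌋ = 1549.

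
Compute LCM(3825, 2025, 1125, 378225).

289342125

lcm(3825, 2025) = 3825·2025/gcd = 7745625/225 = 34425
lcm(34425, 1125) = 34425·1125/gcd = 38728125/225 = 172125
lcm(172125, 378225) = 172125·378225/gcd = 65101978125/225 = 289342125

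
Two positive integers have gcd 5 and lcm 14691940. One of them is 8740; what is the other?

a·b = gcd·lcm = 5·14691940 = 73459700, so b = 73459700/8740 = 8405.

8405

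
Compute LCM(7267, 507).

gcd first: 7267 = 14·507 + 169; 507 = 3·169 + 0 → gcd = 169
lcm = 7267·507/gcd = 3684369/169 = 21801

21801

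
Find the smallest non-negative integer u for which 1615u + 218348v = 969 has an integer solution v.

Reduce mod 218348: 1615u ≡ 969 (mod 218348). With g = gcd(1615, 218348) = 323 dividing 969, divide through: 5u ≡ 3 (mod 676).
Since gcd(5, 676) = 1, u ≡ 3·(5)⁻¹ ≡ 271 (mod 676). Smallest non-negative: 271.

271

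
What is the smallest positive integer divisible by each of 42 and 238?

714

gcd first: 238 = 5·42 + 28; 42 = 1·28 + 14; 28 = 2·14 + 0 → gcd = 14
lcm = 42·238/gcd = 9996/14 = 714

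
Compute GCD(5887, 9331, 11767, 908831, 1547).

gcd(5887, 9331): 9331 = 1·5887 + 3444; 5887 = 1·3444 + 2443; 3444 = 1·2443 + 1001; 2443 = 2·1001 + 441; 1001 = 2·441 + 119; 441 = 3·119 + 84; 119 = 1·84 + 35; 84 = 2·35 + 14; 35 = 2·14 + 7; 14 = 2·7 + 0 → 7
gcd(7, 11767): 11767 = 1681·7 + 0 → 7
gcd(7, 908831): 908831 = 129833·7 + 0 → 7
gcd(7, 1547): 1547 = 221·7 + 0 → 7

7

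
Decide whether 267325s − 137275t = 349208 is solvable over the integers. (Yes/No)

No

gcd(267325, 137275): 267325 = 1·137275 + 130050; 137275 = 1·130050 + 7225; 130050 = 18·7225 + 0 → 7225
7225 does not divide 349208, so a solution does not exist.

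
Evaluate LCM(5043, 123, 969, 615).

8144445

lcm(5043, 123) = 5043·123/gcd = 620289/123 = 5043
lcm(5043, 969) = 5043·969/gcd = 4886667/3 = 1628889
lcm(1628889, 615) = 1628889·615/gcd = 1001766735/123 = 8144445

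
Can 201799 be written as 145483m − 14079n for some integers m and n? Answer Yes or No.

By Bézout, 145483m − 14079n = 201799 has integer solutions iff gcd(145483, 14079) | 201799.
Euclid: 145483 = 10·14079 + 4693; 14079 = 3·4693 + 0. gcd = 4693; 201799 mod 4693 = 0. Yes.

Yes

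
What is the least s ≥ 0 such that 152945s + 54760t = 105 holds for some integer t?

5633

Euclid: 152945 = 2·54760 + 43425; 54760 = 1·43425 + 11335; 43425 = 3·11335 + 9420; 11335 = 1·9420 + 1915; 9420 = 4·1915 + 1760; 1915 = 1·1760 + 155; 1760 = 11·155 + 55; 155 = 2·55 + 45; 55 = 1·45 + 10; 45 = 4·10 + 5; 10 = 2·5 + 0 → gcd = 5; 105 = 5·21.
Back-substitution yields 152945·(-4947) + 54760·(13817) = 5, so one solution is s = -4947·21 = -103887, t = 13817·21 = 290157.
Solutions in s differ by 54760/5 = 10952; the one in [0, 10952) is -103887 mod 10952 = 5633.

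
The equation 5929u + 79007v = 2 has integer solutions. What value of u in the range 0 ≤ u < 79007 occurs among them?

49451

gcd(5929, 79007) = 1 (Euclid: 79007 = 13·5929 + 1930; 5929 = 3·1930 + 139; 1930 = 13·139 + 123; 139 = 1·123 + 16; 123 = 7·16 + 11; 16 = 1·11 + 5; 11 = 2·5 + 1; 5 = 5·1 + 0), and 1 | 2.
Extended Euclid: 5929·(-14778) + 79007·(1109) = 1. Scale by 2: u₀ = -29556.
General solution u = u₀ + 79007t; reducing mod 79007 gives u = 49451 (and v = -3711).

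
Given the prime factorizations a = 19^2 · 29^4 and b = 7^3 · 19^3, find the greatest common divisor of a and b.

361

min exponent per shared prime: 19^2 = 361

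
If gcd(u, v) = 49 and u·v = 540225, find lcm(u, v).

11025

For any two positive integers, gcd × lcm equals their product. Hence lcm = 540225 / 49 = 11025.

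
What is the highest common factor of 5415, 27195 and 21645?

15

gcd(5415, 27195): 27195 = 5·5415 + 120; 5415 = 45·120 + 15; 120 = 8·15 + 0 → 15
gcd(15, 21645): 21645 = 1443·15 + 0 → 15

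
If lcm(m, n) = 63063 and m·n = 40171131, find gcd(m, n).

gcd·lcm = product, so gcd = 40171131/63063 = 637.

637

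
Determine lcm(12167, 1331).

12167 = 23³; 1331 = 11³
max exponents: 11³ · 23³ = 16194277

16194277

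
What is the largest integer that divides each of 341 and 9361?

11

Euclid: 9361 = 27·341 + 154; 341 = 2·154 + 33; 154 = 4·33 + 22; 33 = 1·22 + 11; 22 = 2·11 + 0. Last nonzero remainder: 11.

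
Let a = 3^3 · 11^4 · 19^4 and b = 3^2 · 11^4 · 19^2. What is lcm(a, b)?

max exponent per prime: 3^3 · 11^4 · 19^4 = 51516803547

51516803547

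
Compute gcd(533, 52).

533 = 13 · 41
52 = 2² · 13
Common: 13 = 13

13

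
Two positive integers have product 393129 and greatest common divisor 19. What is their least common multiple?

20691

For any two positive integers, gcd × lcm equals their product. Hence lcm = 393129 / 19 = 20691.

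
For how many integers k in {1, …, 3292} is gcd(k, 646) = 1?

1467

646 = 2·17·19. Inclusion–exclusion on these primes:
3292 − ⌊3292/2⌋ − ⌊3292/17⌋ − ⌊3292/19⌋ + ⌊3292/34⌋ + ⌊3292/38⌋ + ⌊3292/323⌋ − ⌊3292/646⌋ = 1467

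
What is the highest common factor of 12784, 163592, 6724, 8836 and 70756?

gcd(12784, 163592): 163592 = 12·12784 + 10184; 12784 = 1·10184 + 2600; 10184 = 3·2600 + 2384; 2600 = 1·2384 + 216; 2384 = 11·216 + 8; 216 = 27·8 + 0 → 8
gcd(8, 6724): 6724 = 840·8 + 4; 8 = 2·4 + 0 → 4
gcd(4, 8836): 8836 = 2209·4 + 0 → 4
gcd(4, 70756): 70756 = 17689·4 + 0 → 4

4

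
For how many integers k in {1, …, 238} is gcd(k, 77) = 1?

77 = 7·11. Inclusion–exclusion on these primes:
238 − ⌊238/7⌋ − ⌊238/11⌋ + ⌊238/77⌋ = 186

186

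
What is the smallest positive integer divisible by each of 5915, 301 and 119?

4323865

5915 = 5 · 7 · 13²; 301 = 7 · 43; 119 = 7 · 17
lcm takes max exponent of each prime: 5 · 7 · 13² · 17 · 43 = 4323865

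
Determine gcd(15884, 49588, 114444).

44

15884 = 2² · 11 · 19²; 49588 = 2² · 7² · 11 · 23; 114444 = 2² · 3² · 11 · 17²
gcd takes min exponent of each prime: 2² · 11 = 44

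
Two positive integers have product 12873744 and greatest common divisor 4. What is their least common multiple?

3218436

Since gcd(u,v)·lcm(u,v) = uv, lcm = 12873744/4 = 3218436.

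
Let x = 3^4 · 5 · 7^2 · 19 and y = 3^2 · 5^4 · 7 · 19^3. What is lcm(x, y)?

17014606875

max exponent per prime: 3^4 · 5^4 · 7^2 · 19^3 = 17014606875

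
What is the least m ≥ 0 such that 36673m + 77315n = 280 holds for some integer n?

1305

Euclid: 77315 = 2·36673 + 3969; 36673 = 9·3969 + 952; 3969 = 4·952 + 161; 952 = 5·161 + 147; 161 = 1·147 + 14; 147 = 10·14 + 7; 14 = 2·7 + 0 → gcd = 7; 280 = 7·40.
Back-substitution yields 36673·(5279) + 77315·(-2504) = 7, so one solution is m = 5279·40 = 211160, n = -2504·40 = -100160.
Solutions in m differ by 77315/7 = 11045; the one in [0, 11045) is 211160 mod 11045 = 1305.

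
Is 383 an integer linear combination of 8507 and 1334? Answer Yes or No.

By Bézout, 8507u + 1334v = 383 has integer solutions iff gcd(8507, 1334) | 383.
Euclid: 8507 = 6·1334 + 503; 1334 = 2·503 + 328; 503 = 1·328 + 175; 328 = 1·175 + 153; 175 = 1·153 + 22; 153 = 6·22 + 21; 22 = 1·21 + 1; 21 = 21·1 + 0. gcd = 1; 383 mod 1 = 0. Yes.

Yes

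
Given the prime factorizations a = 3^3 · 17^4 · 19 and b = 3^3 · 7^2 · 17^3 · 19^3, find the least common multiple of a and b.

757907723097

max exponent per prime: 3^3 · 7^2 · 17^4 · 19^3 = 757907723097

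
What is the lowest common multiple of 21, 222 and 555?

7770

21 = 3 · 7; 222 = 2 · 3 · 37; 555 = 3 · 5 · 37
lcm takes max exponent of each prime: 2 · 3 · 5 · 7 · 37 = 7770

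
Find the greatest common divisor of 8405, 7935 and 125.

5

gcd(8405, 7935): 8405 = 1·7935 + 470; 7935 = 16·470 + 415; 470 = 1·415 + 55; 415 = 7·55 + 30; 55 = 1·30 + 25; 30 = 1·25 + 5; 25 = 5·5 + 0 → 5
gcd(5, 125): 125 = 25·5 + 0 → 5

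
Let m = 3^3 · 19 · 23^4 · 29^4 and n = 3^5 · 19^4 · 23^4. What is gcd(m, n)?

143558433

min exponent per shared prime: 3^3 · 19 · 23^4 = 143558433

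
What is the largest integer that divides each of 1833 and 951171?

Euclid: 951171 = 518·1833 + 1677; 1833 = 1·1677 + 156; 1677 = 10·156 + 117; 156 = 1·117 + 39; 117 = 3·39 + 0. Last nonzero remainder: 39.

39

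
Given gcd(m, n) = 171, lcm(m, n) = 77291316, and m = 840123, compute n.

15732

Using mn = gcd(m,n)·lcm(m,n) = 171·77291316 = 13216815036, we get n = 13216815036/840123 = 15732.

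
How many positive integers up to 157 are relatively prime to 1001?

Prime factors of 1001: 7, 11, 13. Count integers ≤ 157 divisible by none of them.
By inclusion–exclusion: 157 − ⌊157/7⌋ − ⌊157/11⌋ − ⌊157/13⌋ + ⌊157/77⌋ + ⌊157/91⌋ + ⌊157/143⌋ − ⌊157/1001⌋ = 113.

113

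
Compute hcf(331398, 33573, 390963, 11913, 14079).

gcd(331398, 33573): 331398 = 9·33573 + 29241; 33573 = 1·29241 + 4332; 29241 = 6·4332 + 3249; 4332 = 1·3249 + 1083; 3249 = 3·1083 + 0 → 1083
gcd(1083, 390963): 390963 = 361·1083 + 0 → 1083
gcd(1083, 11913): 11913 = 11·1083 + 0 → 1083
gcd(1083, 14079): 14079 = 13·1083 + 0 → 1083

1083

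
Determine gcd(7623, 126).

Euclid: 7623 = 60·126 + 63; 126 = 2·63 + 0. Last nonzero remainder: 63.

63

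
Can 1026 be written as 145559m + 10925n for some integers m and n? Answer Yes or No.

gcd(145559, 10925): 145559 = 13·10925 + 3534; 10925 = 3·3534 + 323; 3534 = 10·323 + 304; 323 = 1·304 + 19; 304 = 16·19 + 0 → 19
19 divides 1026, so a solution exists.

Yes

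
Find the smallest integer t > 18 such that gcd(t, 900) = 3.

gcd(t, 900) = 3 forces 3 | t; write t = 3s. Then gcd(3s, 3·300) = 3·gcd(s, 300), so need gcd(s, 300) = 1.
3s > 18 gives s ≥ 7. The least s ≥ 7 coprime to 300 is 7, so t = 3·7 = 21.

21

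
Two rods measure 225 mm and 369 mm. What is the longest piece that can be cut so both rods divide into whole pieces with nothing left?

Euclid: 369 = 1·225 + 144; 225 = 1·144 + 81; 144 = 1·81 + 63; 81 = 1·63 + 18; 63 = 3·18 + 9; 18 = 2·9 + 0. Last nonzero remainder: 9.

9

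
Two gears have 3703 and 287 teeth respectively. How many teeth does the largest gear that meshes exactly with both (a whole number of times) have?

7

3703 = 7 · 23²
287 = 7 · 41
Common: 7 = 7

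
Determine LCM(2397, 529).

gcd first: 2397 = 4·529 + 281; 529 = 1·281 + 248; 281 = 1·248 + 33; 248 = 7·33 + 17; 33 = 1·17 + 16; 17 = 1·16 + 1; 16 = 16·1 + 0 → gcd = 1
lcm = 2397·529/gcd = 1268013/1 = 1268013

1268013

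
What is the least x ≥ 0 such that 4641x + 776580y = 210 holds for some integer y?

2510

gcd(4641, 776580) = 21 (Euclid: 776580 = 167·4641 + 1533; 4641 = 3·1533 + 42; 1533 = 36·42 + 21; 42 = 2·21 + 0), and 21 | 210.
Extended Euclid: 4641·(-18239) + 776580·(109) = 21. Scale by 10: x₀ = -182390.
General solution x = x₀ + 36980t; reducing mod 36980 gives x = 2510 (and y = -15).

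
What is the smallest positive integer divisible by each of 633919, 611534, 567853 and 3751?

lcm(633919, 611534) = 633919·611534/gcd = 387663021746/121 = 3203826626
lcm(3203826626, 567853) = 3203826626·567853/gcd = 1819302561053978/567853 = 3203826626
lcm(3203826626, 3751) = 3203826626·3751/gcd = 12017553674126/3751 = 3203826626

3203826626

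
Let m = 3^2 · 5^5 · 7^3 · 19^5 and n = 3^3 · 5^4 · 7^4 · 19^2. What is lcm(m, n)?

501618968353125

max exponent per prime: 3^3 · 5^5 · 7^4 · 19^5 = 501618968353125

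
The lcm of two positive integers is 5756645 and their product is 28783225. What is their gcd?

From gcd × lcm = ab: gcd = 28783225 / 5756645 = 5.

5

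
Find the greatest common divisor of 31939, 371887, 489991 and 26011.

31939 = 19 · 41²; 371887 = 19 · 23² · 37; 489991 = 17 · 19 · 37 · 41; 26011 = 19 · 37²
gcd takes min exponent of each prime: 19 = 19

19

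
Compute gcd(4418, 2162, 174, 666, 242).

2

gcd(4418, 2162): 4418 = 2·2162 + 94; 2162 = 23·94 + 0 → 94
gcd(94, 174): 174 = 1·94 + 80; 94 = 1·80 + 14; 80 = 5·14 + 10; 14 = 1·10 + 4; 10 = 2·4 + 2; 4 = 2·2 + 0 → 2
gcd(2, 666): 666 = 333·2 + 0 → 2
gcd(2, 242): 242 = 121·2 + 0 → 2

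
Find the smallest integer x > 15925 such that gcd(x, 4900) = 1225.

18375

gcd(x, 4900) = 1225 forces 1225 | x; write x = 1225s. Then gcd(1225s, 1225·4) = 1225·gcd(s, 4), so need gcd(s, 4) = 1.
1225s > 15925 gives s ≥ 14. The least s ≥ 14 coprime to 4 is 15, so x = 1225·15 = 18375.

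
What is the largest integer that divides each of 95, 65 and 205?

gcd(95, 65): 95 = 1·65 + 30; 65 = 2·30 + 5; 30 = 6·5 + 0 → 5
gcd(5, 205): 205 = 41·5 + 0 → 5

5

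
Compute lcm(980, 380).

gcd first: 980 = 2·380 + 220; 380 = 1·220 + 160; 220 = 1·160 + 60; 160 = 2·60 + 40; 60 = 1·40 + 20; 40 = 2·20 + 0 → gcd = 20
lcm = 980·380/gcd = 372400/20 = 18620

18620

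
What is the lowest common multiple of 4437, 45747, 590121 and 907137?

lcm(4437, 45747) = 4437·45747/gcd = 202979439/153 = 1326663
lcm(1326663, 590121) = 1326663·590121/gcd = 782891696223/4437 = 176446179
lcm(176446179, 907137) = 176446179·907137/gcd = 160060857479523/1071 = 149449913613

149449913613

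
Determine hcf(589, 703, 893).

gcd(589, 703): 703 = 1·589 + 114; 589 = 5·114 + 19; 114 = 6·19 + 0 → 19
gcd(19, 893): 893 = 47·19 + 0 → 19

19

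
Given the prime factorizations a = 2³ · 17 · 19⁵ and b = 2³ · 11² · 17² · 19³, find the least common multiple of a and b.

692693647448

max exponent per prime: 2³ · 11² · 17² · 19⁵ = 692693647448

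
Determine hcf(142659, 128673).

Euclid: 142659 = 1·128673 + 13986; 128673 = 9·13986 + 2799; 13986 = 4·2799 + 2790; 2799 = 1·2790 + 9; 2790 = 310·9 + 0. Last nonzero remainder: 9.

9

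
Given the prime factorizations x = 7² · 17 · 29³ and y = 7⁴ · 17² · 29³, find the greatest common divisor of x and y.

20316037

min exponent per shared prime: 7² · 17 · 29³ = 20316037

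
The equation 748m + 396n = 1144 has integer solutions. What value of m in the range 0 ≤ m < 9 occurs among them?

Reduce mod 396: 748m ≡ 1144 (mod 396). With g = gcd(748, 396) = 44 dividing 1144, divide through: 17m ≡ 26 (mod 9).
Since gcd(17, 9) = 1, m ≡ 26·(17)⁻¹ ≡ 1 (mod 9). Smallest non-negative: 1.

1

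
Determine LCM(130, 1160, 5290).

lcm(130, 1160) = 130·1160/gcd = 150800/10 = 15080
lcm(15080, 5290) = 15080·5290/gcd = 79773200/10 = 7977320

7977320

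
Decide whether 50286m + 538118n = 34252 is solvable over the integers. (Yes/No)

No

gcd(50286, 538118): 538118 = 10·50286 + 35258; 50286 = 1·35258 + 15028; 35258 = 2·15028 + 5202; 15028 = 2·5202 + 4624; 5202 = 1·4624 + 578; 4624 = 8·578 + 0 → 578
578 does not divide 34252, so a solution does not exist.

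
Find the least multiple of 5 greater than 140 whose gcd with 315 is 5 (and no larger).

145

gcd(m, 315) = 5 forces 5 | m; write m = 5s. Then gcd(5s, 5·63) = 5·gcd(s, 63), so need gcd(s, 63) = 1.
5s > 140 gives s ≥ 29. The least s ≥ 29 coprime to 63 is 29, so m = 5·29 = 145.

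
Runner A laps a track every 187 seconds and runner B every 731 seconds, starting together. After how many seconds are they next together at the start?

8041

187 = 11 · 17; 731 = 17 · 43
max exponents: 11 · 17 · 43 = 8041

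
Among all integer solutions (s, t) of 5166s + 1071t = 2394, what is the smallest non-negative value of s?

gcd(5166, 1071) = 63 (Euclid: 5166 = 4·1071 + 882; 1071 = 1·882 + 189; 882 = 4·189 + 126; 189 = 1·126 + 63; 126 = 2·63 + 0), and 63 | 2394.
Extended Euclid: 5166·(-6) + 1071·(29) = 63. Scale by 38: s₀ = -228.
General solution s = s₀ + 17k; reducing mod 17 gives s = 10 (and t = -46).

10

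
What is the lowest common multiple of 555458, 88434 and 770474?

lcm(555458, 88434) = 555458·88434/gcd = 49121372772/578 = 84985074
lcm(84985074, 770474) = 84985074·770474/gcd = 65478789905076/17918 = 3654358182

3654358182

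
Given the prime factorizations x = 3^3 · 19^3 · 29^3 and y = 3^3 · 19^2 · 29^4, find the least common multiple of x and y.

max exponent per prime: 3^3 · 19^3 · 29^4 = 130983490233

130983490233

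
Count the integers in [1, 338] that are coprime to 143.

284

Prime factors of 143: 11, 13. Count integers ≤ 338 divisible by none of them.
By inclusion–exclusion: 338 − ⌊338/11⌋ − ⌊338/13⌋ + ⌊338/143⌋ = 284.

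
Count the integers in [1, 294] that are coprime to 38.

Prime factors of 38: 2, 19. Count integers ≤ 294 divisible by none of them.
By inclusion–exclusion: 294 − ⌊294/2⌋ − ⌊294/19⌋ + ⌊294/38⌋ = 139.

139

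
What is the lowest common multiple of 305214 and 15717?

9461634

305214 = 2 · 3 · 7 · 13² · 43; 15717 = 3 · 13² · 31
max exponents: 2 · 3 · 7 · 13² · 31 · 43 = 9461634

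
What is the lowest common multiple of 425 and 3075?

425 = 5² · 17; 3075 = 3 · 5² · 41
max exponents: 3 · 5² · 17 · 41 = 52275

52275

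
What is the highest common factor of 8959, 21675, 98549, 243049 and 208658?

8959 = 17² · 31; 21675 = 3 · 5² · 17²; 98549 = 11 · 17² · 31; 243049 = 17² · 29²; 208658 = 2 · 17² · 19²
gcd takes min exponent of each prime: 17² = 289

289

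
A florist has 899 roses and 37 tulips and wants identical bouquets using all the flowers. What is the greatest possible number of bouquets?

899 = 29 · 31
37 = 37
Common: 1 = 1

1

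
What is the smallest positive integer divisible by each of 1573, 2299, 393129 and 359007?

1573 = 11² · 13; 2299 = 11² · 19; 393129 = 3² · 11² · 19²; 359007 = 3 · 11² · 23 · 43
lcm takes max exponent of each prime: 3² · 11² · 13 · 19² · 23 · 43 = 5054459553

5054459553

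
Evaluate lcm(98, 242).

11858

98 = 2 · 7²; 242 = 2 · 11²
max exponents: 2 · 7² · 11² = 11858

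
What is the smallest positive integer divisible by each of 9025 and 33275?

9025 = 5² · 19²; 33275 = 5² · 11³
max exponents: 5² · 11³ · 19² = 12012275

12012275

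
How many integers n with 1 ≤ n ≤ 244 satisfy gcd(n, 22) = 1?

111

Prime factors of 22: 2, 11. Count integers ≤ 244 divisible by none of them.
By inclusion–exclusion: 244 − ⌊244/2⌋ − ⌊244/11⌋ + ⌊244/22⌋ = 111.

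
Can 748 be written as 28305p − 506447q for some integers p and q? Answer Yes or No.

By Bézout, 28305p − 506447q = 748 has integer solutions iff gcd(28305, 506447) | 748.
Euclid: 506447 = 17·28305 + 25262; 28305 = 1·25262 + 3043; 25262 = 8·3043 + 918; 3043 = 3·918 + 289; 918 = 3·289 + 51; 289 = 5·51 + 34; 51 = 1·34 + 17; 34 = 2·17 + 0. gcd = 17; 748 mod 17 = 0. Yes.

Yes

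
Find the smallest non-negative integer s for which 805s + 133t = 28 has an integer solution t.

Euclid: 805 = 6·133 + 7; 133 = 19·7 + 0 → gcd = 7; 28 = 7·4.
Back-substitution yields 805·(1) + 133·(-6) = 7, so one solution is s = 1·4 = 4, t = -6·4 = -24.
Solutions in s differ by 133/7 = 19; the one in [0, 19) is 4 mod 19 = 4.

4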